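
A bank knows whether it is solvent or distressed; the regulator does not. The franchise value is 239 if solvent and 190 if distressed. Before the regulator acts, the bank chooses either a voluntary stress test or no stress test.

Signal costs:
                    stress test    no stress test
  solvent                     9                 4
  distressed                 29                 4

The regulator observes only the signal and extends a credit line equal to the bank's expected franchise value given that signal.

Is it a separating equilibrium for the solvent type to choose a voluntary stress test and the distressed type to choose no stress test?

Under separation the regulator infers type exactly: stress test → solvent (pays 239), no stress test → distressed (pays 190).
Solvent: stress test gives 239 − 9 = 230; no stress test gives 190 − 4 = 186. No deviation. ✓
Distressed: no stress test gives 190 − 4 = 186; stress test gives 239 − 29 = 210. Would deviate. ✗

No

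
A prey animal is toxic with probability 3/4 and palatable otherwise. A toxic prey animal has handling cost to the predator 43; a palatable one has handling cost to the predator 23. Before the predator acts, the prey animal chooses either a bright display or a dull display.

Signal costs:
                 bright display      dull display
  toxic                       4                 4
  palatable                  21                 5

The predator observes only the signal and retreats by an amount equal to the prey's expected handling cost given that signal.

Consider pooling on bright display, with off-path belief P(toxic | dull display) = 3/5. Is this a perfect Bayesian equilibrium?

On the equilibrium path (bright display) the predator holds the prior 3/4 and pays 3/4·43 + 1/4·23 = 38. Off-path (dull display) belief 3/5 gives 3/5·43 + 2/5·23 = 35.
Toxic: bright display gives 38 − 4 = 34; dull display gives 35 − 4 = 31. Stays. ✓
Palatable: bright display gives 38 − 21 = 17; dull display gives 35 − 5 = 30. Deviates. ✗

No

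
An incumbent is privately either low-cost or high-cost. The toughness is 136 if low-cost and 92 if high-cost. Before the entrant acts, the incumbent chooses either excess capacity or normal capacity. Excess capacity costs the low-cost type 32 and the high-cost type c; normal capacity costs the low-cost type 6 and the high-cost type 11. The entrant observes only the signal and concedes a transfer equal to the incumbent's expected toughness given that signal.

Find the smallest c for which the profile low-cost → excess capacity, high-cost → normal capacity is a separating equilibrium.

55

Under separation: excess capacity → low-cost (pays 136); normal capacity → high-cost (pays 92).
Low-cost: 136 − 32 = 104 ≥ 92 − 6 = 86. Holds regardless of c. ✓
High-cost: 92 − 11 ≥ 136 − c, so c ≥ 136 − 81 = 55.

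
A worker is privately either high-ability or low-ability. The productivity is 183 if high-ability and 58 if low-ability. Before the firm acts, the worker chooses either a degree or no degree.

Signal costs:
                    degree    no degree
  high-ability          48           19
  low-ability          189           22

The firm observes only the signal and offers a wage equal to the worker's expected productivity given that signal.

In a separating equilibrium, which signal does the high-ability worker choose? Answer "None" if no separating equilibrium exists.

degree

Try high-ability → degree, low-ability → no degree:
  Under separation the firm infers type exactly: degree → high-ability (pays 183), no degree → low-ability (pays 58).
  High-ability: degree gives 183 − 48 = 135; no degree gives 58 − 19 = 39. No deviation. ✓
  Low-ability: no degree gives 58 − 22 = 36; degree gives 183 − 189 = -6. No deviation. ✓
Both hold — the high-ability type sends degree.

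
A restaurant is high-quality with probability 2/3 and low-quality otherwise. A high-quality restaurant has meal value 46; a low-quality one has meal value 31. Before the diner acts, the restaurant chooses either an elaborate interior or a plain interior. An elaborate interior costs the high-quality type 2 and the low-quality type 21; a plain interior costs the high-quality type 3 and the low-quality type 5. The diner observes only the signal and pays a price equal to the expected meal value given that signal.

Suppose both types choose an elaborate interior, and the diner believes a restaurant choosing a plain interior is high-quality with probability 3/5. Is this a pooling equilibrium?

No

At the pooled signal (elaborate interior) the diner holds the prior 2/3 and pays 2/3·46 + 1/3·31 = 41. Off-path (plain interior) belief 3/5 gives 3/5·46 + 2/5·31 = 40.
High-quality: elaborate interior gives 41 − 2 = 39; plain interior gives 40 − 3 = 37. Stays. ✓
Low-quality: elaborate interior gives 41 − 21 = 20; plain interior gives 40 − 5 = 35. Deviates. ✗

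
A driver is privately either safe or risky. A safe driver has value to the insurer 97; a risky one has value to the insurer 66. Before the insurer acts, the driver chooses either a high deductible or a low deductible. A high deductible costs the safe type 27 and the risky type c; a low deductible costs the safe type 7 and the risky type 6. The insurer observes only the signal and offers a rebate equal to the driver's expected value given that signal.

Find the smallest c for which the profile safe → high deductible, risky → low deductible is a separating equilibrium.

37

Under separation: high deductible → safe (pays 97); low deductible → risky (pays 66).
Safe: 97 − 27 = 70 ≥ 66 − 7 = 59. Holds regardless of c. ✓
Risky: 66 − 6 ≥ 97 − c, so c ≥ 97 − 60 = 37.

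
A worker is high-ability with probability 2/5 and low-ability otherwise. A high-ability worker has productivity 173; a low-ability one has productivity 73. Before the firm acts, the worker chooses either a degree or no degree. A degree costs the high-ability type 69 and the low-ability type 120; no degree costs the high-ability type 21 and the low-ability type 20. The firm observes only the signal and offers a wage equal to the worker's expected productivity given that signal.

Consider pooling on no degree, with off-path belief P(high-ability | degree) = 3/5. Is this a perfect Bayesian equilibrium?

Yes

At the pooled signal (no degree) the firm holds the prior 2/5 and pays 2/5·173 + 3/5·73 = 113. Off-path (degree) belief 3/5 gives 3/5·173 + 2/5·73 = 133.
High-ability: no degree gives 113 − 21 = 92; degree gives 133 − 69 = 64. Stays. ✓
Low-ability: no degree gives 113 − 20 = 93; degree gives 133 − 120 = 13. Stays. ✓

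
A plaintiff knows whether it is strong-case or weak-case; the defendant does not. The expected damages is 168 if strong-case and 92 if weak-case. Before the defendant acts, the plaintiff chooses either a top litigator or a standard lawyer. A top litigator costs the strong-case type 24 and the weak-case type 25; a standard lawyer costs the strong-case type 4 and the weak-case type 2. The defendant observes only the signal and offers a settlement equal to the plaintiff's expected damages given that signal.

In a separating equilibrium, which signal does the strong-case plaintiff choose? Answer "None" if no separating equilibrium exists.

None

Try strong-case → top litigator, weak-case → standard lawyer:
  If types separate, top litigator earns payment 168 and standard lawyer earns 92.
  Strong-case: top litigator gives 168 − 24 = 144; standard lawyer gives 92 − 4 = 88. No deviation. ✓
  Weak-case: standard lawyer gives 92 − 2 = 90; top litigator gives 168 − 25 = 143. Would deviate. ✗
Try strong-case → standard lawyer, weak-case → top litigator:
  If types separate, standard lawyer earns payment 168 and top litigator earns 92.
  Strong-case: standard lawyer gives 168 − 4 = 164; top litigator gives 92 − 24 = 68. No deviation. ✓
  Weak-case: top litigator gives 92 − 25 = 67; standard lawyer gives 168 − 2 = 166. Would deviate. ✗
Neither assignment is incentive-compatible.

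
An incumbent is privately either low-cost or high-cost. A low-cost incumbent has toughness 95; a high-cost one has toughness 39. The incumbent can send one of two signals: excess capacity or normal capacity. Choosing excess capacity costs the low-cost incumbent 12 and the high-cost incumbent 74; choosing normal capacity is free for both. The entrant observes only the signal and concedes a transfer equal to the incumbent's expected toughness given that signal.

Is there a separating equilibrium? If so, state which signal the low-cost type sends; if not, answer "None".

excess capacity

Try low-cost → excess capacity, high-cost → normal capacity:
  If types separate, excess capacity earns payment 95 and normal capacity earns 39.
  Low-cost: excess capacity gives 95 − 12 = 83; normal capacity gives 39 − 0 = 39. No deviation. ✓
  High-cost: normal capacity gives 39 − 0 = 39; excess capacity gives 95 − 74 = 21. No deviation. ✓
Both hold — the low-cost type sends excess capacity.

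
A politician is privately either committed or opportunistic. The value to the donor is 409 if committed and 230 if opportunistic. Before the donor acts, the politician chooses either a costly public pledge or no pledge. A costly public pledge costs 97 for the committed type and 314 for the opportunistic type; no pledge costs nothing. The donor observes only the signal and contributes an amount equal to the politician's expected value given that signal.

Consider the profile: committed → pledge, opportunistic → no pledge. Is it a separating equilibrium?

If types separate, pledge earns payment 409 and no pledge earns 230.
Committed: pledge gives 409 − 97 = 312; no pledge gives 230 − 0 = 230. No deviation. ✓
Opportunistic: no pledge gives 230 − 0 = 230; pledge gives 409 − 314 = 95. No deviation. ✓
Both incentive constraints hold.

Yes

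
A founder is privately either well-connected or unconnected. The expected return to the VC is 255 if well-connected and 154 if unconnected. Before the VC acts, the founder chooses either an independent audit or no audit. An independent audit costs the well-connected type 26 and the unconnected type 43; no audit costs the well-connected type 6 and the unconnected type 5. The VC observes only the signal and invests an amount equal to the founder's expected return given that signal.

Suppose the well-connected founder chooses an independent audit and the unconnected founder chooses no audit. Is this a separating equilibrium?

No

Under separation the VC infers type exactly: audit → well-connected (pays 255), no audit → unconnected (pays 154).
Well-connected: audit gives 255 − 26 = 229; no audit gives 154 − 6 = 148. No deviation. ✓
Unconnected: no audit gives 154 − 5 = 149; audit gives 255 − 43 = 212. Would deviate. ✗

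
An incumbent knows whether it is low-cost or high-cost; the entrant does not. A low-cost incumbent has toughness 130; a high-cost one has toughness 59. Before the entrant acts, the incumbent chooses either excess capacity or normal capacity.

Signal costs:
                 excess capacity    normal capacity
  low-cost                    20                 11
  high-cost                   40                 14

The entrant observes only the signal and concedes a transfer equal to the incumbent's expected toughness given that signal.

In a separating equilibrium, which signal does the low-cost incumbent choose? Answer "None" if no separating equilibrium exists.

Try low-cost → excess capacity, high-cost → normal capacity:
  If types separate, excess capacity earns payment 130 and normal capacity earns 59.
  Low-cost: excess capacity gives 130 − 20 = 110; normal capacity gives 59 − 11 = 48. No deviation. ✓
  High-cost: normal capacity gives 59 − 14 = 45; excess capacity gives 130 − 40 = 90. Would deviate. ✗
Try low-cost → normal capacity, high-cost → excess capacity:
  If types separate, normal capacity earns payment 130 and excess capacity earns 59.
  Low-cost: normal capacity gives 130 − 11 = 119; excess capacity gives 59 − 20 = 39. No deviation. ✓
  High-cost: excess capacity gives 59 − 40 = 19; normal capacity gives 130 − 14 = 116. Would deviate. ✗
Neither assignment is incentive-compatible.

None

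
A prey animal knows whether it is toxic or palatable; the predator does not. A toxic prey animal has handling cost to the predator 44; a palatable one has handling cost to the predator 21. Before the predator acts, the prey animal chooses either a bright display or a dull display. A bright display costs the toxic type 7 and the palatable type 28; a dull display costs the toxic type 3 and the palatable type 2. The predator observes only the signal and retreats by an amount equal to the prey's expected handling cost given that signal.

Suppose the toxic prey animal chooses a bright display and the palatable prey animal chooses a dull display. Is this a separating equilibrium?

Yes

If types separate, bright display earns payment 44 and dull display earns 21.
Toxic: bright display gives 44 − 7 = 37; dull display gives 21 − 3 = 18. No deviation. ✓
Palatable: dull display gives 21 − 2 = 19; bright display gives 44 − 28 = 16. No deviation. ✓
Neither type gains from mimicking the other.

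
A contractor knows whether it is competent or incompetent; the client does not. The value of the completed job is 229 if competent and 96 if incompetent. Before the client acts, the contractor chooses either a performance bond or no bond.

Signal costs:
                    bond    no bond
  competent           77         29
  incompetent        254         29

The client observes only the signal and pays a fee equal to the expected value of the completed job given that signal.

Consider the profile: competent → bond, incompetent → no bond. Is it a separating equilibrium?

Yes

If types separate, bond earns payment 229 and no bond earns 96.
Competent: bond gives 229 − 77 = 152; no bond gives 96 − 29 = 67. No deviation. ✓
Incompetent: no bond gives 96 − 29 = 67; bond gives 229 − 254 = -25. No deviation. ✓
Neither type gains from mimicking the other.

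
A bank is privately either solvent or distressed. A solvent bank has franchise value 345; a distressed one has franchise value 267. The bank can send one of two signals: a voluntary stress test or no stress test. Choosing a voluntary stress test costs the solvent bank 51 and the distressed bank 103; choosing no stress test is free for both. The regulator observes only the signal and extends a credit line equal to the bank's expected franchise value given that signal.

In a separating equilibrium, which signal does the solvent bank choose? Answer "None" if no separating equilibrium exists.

Try solvent → stress test, distressed → no stress test:
  If types separate, stress test earns payment 345 and no stress test earns 267.
  Solvent: stress test gives 345 − 51 = 294; no stress test gives 267 − 0 = 267. No deviation. ✓
  Distressed: no stress test gives 267 − 0 = 267; stress test gives 345 − 103 = 242. No deviation. ✓
Both hold — the solvent type sends stress test.

stress test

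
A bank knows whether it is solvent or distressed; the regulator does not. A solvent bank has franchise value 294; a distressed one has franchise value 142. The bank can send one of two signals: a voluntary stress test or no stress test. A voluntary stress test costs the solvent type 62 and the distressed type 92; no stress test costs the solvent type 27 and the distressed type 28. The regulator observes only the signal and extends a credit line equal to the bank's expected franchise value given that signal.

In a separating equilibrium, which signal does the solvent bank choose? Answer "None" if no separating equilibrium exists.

Try solvent → stress test, distressed → no stress test:
  Under separation the regulator infers type exactly: stress test → solvent (pays 294), no stress test → distressed (pays 142).
  Solvent: stress test gives 294 − 62 = 232; no stress test gives 142 − 27 = 115. No deviation. ✓
  Distressed: no stress test gives 142 − 28 = 114; stress test gives 294 − 92 = 202. Would deviate. ✗
Try solvent → no stress test, distressed → stress test:
  Under separation the regulator infers type exactly: no stress test → solvent (pays 294), stress test → distressed (pays 142).
  Solvent: no stress test gives 294 − 27 = 267; stress test gives 142 − 62 = 80. No deviation. ✓
  Distressed: stress test gives 142 − 92 = 50; no stress test gives 294 − 28 = 266. Would deviate. ✗
Neither assignment is incentive-compatible.

None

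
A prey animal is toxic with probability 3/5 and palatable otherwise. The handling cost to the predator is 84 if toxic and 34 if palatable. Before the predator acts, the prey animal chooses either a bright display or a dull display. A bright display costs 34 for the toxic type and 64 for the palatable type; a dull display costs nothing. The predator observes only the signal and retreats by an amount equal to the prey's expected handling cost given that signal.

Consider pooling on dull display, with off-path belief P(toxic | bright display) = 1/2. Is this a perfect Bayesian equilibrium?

Yes

On the equilibrium path (dull display) the predator holds the prior 3/5 and pays 3/5·84 + 2/5·34 = 64. Off-path (bright display) belief 1/2 gives 1/2·84 + 1/2·34 = 59.
Toxic: dull display gives 64 − 0 = 64; bright display gives 59 − 34 = 25. Stays. ✓
Palatable: dull display gives 64 − 0 = 64; bright display gives 59 − 64 = -5. Stays. ✓
Beliefs are Bayes-consistent on-path and both types best-respond.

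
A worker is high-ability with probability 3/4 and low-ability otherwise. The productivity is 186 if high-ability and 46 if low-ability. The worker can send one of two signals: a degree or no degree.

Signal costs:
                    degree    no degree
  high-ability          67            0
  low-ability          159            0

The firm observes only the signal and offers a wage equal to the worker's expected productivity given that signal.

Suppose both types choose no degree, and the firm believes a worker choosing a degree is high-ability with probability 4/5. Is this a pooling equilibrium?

On the equilibrium path (no degree) the firm holds the prior 3/4 and pays 3/4·186 + 1/4·46 = 151. Off-path (degree) belief 4/5 gives 4/5·186 + 1/5·46 = 158.
High-ability: no degree gives 151 − 0 = 151; degree gives 158 − 67 = 91. Stays. ✓
Low-ability: no degree gives 151 − 0 = 151; degree gives 158 − 159 = -1. Stays. ✓
Beliefs are Bayes-consistent on-path and both types best-respond.

Yes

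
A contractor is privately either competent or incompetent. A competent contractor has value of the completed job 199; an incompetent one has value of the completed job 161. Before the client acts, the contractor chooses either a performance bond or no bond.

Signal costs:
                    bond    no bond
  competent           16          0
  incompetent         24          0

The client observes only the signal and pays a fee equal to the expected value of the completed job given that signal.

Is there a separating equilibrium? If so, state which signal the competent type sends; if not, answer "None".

Try competent → bond, incompetent → no bond:
  If types separate, bond earns payment 199 and no bond earns 161.
  Competent: bond gives 199 − 16 = 183; no bond gives 161 − 0 = 161. No deviation. ✓
  Incompetent: no bond gives 161 − 0 = 161; bond gives 199 − 24 = 175. Would deviate. ✗
Try competent → no bond, incompetent → bond:
  If types separate, no bond earns payment 199 and bond earns 161.
  Competent: no bond gives 199 − 0 = 199; bond gives 161 − 16 = 145. No deviation. ✓
  Incompetent: bond gives 161 − 24 = 137; no bond gives 199 − 0 = 199. Would deviate. ✗
Neither assignment is incentive-compatible.

None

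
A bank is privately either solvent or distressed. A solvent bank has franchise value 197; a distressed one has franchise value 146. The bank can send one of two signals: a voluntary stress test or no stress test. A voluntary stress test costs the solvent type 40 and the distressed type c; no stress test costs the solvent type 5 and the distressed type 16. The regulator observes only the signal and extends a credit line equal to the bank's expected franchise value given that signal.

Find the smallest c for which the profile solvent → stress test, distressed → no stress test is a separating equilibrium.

67

Under separation: stress test → solvent (pays 197); no stress test → distressed (pays 146).
Solvent: 197 − 40 = 157 ≥ 146 − 5 = 141. Holds regardless of c. ✓
Distressed: 146 − 16 ≥ 197 − c, so c ≥ 197 − 130 = 67.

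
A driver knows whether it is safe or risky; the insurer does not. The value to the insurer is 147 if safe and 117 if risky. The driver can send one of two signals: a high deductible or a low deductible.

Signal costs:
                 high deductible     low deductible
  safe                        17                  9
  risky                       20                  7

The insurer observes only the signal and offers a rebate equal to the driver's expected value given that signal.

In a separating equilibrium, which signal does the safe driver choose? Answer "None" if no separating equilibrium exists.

Try safe → high deductible, risky → low deductible:
  Under separation the insurer infers type exactly: high deductible → safe (pays 147), low deductible → risky (pays 117).
  Safe: high deductible gives 147 − 17 = 130; low deductible gives 117 − 9 = 108. No deviation. ✓
  Risky: low deductible gives 117 − 7 = 110; high deductible gives 147 − 20 = 127. Would deviate. ✗
Try safe → low deductible, risky → high deductible:
  Under separation the insurer infers type exactly: low deductible → safe (pays 147), high deductible → risky (pays 117).
  Safe: low deductible gives 147 − 9 = 138; high deductible gives 117 − 17 = 100. No deviation. ✓
  Risky: high deductible gives 117 − 20 = 97; low deductible gives 147 − 7 = 140. Would deviate. ✗
Neither assignment is incentive-compatible.

None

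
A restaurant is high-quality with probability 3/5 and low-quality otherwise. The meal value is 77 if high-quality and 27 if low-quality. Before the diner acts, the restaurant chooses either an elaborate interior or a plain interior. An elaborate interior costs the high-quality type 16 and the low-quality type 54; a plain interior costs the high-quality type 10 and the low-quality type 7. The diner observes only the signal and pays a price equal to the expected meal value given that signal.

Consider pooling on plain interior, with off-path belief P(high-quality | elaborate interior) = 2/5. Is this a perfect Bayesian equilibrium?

Yes

On the equilibrium path (plain interior) the diner holds the prior 3/5 and pays 3/5·77 + 2/5·27 = 57. Off-path (elaborate interior) belief 2/5 gives 2/5·77 + 3/5·27 = 47.
High-quality: plain interior gives 57 − 10 = 47; elaborate interior gives 47 − 16 = 31. Stays. ✓
Low-quality: plain interior gives 57 − 7 = 50; elaborate interior gives 47 − 54 = -7. Stays. ✓
Beliefs are Bayes-consistent on-path and both types best-respond.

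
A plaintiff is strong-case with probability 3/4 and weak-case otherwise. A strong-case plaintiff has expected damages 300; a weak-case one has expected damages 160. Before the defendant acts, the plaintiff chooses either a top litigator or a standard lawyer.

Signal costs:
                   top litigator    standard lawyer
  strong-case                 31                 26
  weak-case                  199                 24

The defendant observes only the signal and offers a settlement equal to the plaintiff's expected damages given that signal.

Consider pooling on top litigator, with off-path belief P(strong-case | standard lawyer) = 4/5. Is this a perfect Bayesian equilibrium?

At the pooled signal (top litigator) the defendant holds the prior 3/4 and pays 3/4·300 + 1/4·160 = 265. Off-path (standard lawyer) belief 4/5 gives 4/5·300 + 1/5·160 = 272.
Strong-case: top litigator gives 265 − 31 = 234; standard lawyer gives 272 − 26 = 246. Deviates. ✗
Weak-case: top litigator gives 265 − 199 = 66; standard lawyer gives 272 − 24 = 248. Deviates. ✗

No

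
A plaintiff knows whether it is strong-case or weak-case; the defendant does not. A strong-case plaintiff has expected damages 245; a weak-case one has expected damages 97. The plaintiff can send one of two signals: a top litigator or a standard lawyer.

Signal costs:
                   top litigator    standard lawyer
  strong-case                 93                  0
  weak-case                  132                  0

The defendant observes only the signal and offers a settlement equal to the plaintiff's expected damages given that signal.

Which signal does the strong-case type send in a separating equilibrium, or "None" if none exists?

None

Try strong-case → top litigator, weak-case → standard lawyer:
  Under separation the defendant infers type exactly: top litigator → strong-case (pays 245), standard lawyer → weak-case (pays 97).
  Strong-case: top litigator gives 245 − 93 = 152; standard lawyer gives 97 − 0 = 97. No deviation. ✓
  Weak-case: standard lawyer gives 97 − 0 = 97; top litigator gives 245 − 132 = 113. Would deviate. ✗
Try strong-case → standard lawyer, weak-case → top litigator:
  Under separation the defendant infers type exactly: standard lawyer → strong-case (pays 245), top litigator → weak-case (pays 97).
  Strong-case: standard lawyer gives 245 − 0 = 245; top litigator gives 97 − 93 = 4. No deviation. ✓
  Weak-case: top litigator gives 97 − 132 = -35; standard lawyer gives 245 − 0 = 245. Would deviate. ✗
Neither assignment is incentive-compatible.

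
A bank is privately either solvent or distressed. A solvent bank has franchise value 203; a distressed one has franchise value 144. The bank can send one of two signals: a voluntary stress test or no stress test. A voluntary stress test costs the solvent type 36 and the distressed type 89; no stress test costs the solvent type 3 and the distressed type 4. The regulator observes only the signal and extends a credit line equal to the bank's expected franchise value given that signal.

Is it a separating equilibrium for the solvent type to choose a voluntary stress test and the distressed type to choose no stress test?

Under separation the regulator infers type exactly: stress test → solvent (pays 203), no stress test → distressed (pays 144).
Solvent: stress test gives 203 − 36 = 167; no stress test gives 144 − 3 = 141. No deviation. ✓
Distressed: no stress test gives 144 − 4 = 140; stress test gives 203 − 89 = 114. No deviation. ✓
Neither type gains from mimicking the other.

Yes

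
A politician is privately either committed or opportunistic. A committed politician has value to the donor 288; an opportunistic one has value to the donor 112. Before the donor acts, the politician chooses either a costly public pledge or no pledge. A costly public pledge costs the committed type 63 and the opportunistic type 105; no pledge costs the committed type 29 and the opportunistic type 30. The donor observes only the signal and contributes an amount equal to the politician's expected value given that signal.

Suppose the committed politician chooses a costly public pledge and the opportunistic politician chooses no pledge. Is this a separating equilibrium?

No

If types separate, pledge earns payment 288 and no pledge earns 112.
Committed: pledge gives 288 − 63 = 225; no pledge gives 112 − 29 = 83. No deviation. ✓
Opportunistic: no pledge gives 112 − 30 = 82; pledge gives 288 − 105 = 183. Would deviate. ✗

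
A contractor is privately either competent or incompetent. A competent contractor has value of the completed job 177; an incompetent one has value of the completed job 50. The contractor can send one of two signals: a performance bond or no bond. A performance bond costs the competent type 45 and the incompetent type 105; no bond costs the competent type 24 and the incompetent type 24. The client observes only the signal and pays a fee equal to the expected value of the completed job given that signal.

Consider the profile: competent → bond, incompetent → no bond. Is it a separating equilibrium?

No

If types separate, bond earns payment 177 and no bond earns 50.
Competent: bond gives 177 − 45 = 132; no bond gives 50 − 24 = 26. No deviation. ✓
Incompetent: no bond gives 50 − 24 = 26; bond gives 177 − 105 = 72. Would deviate. ✗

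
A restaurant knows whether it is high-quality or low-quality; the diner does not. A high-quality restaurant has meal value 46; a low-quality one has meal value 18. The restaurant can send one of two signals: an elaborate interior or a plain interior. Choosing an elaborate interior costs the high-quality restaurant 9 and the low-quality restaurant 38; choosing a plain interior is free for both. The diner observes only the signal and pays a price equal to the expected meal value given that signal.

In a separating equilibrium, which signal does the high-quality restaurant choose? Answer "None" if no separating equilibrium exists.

Try high-quality → elaborate interior, low-quality → plain interior:
  If types separate, elaborate interior earns payment 46 and plain interior earns 18.
  High-quality: elaborate interior gives 46 − 9 = 37; plain interior gives 18 − 0 = 18. No deviation. ✓
  Low-quality: plain interior gives 18 − 0 = 18; elaborate interior gives 46 − 38 = 8. No deviation. ✓
Both hold — the high-quality type sends elaborate interior.

elaborate interior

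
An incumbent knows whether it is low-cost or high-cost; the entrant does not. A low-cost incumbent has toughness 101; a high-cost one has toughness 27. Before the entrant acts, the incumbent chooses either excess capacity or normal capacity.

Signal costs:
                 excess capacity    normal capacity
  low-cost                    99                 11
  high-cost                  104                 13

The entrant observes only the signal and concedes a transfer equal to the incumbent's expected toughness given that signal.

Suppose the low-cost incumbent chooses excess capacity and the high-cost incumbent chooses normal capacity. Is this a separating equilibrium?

No

If types separate, excess capacity earns payment 101 and normal capacity earns 27.
Low-cost: excess capacity gives 101 − 99 = 2; normal capacity gives 27 − 11 = 16. Would deviate. ✗
High-cost: normal capacity gives 27 − 13 = 14; excess capacity gives 101 − 104 = -3. No deviation. ✓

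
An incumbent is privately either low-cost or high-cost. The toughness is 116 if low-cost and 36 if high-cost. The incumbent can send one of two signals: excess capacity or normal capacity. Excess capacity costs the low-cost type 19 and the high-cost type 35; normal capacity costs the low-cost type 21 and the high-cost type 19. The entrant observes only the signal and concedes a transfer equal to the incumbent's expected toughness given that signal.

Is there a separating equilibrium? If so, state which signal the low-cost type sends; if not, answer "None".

Try low-cost → excess capacity, high-cost → normal capacity:
  If types separate, excess capacity earns payment 116 and normal capacity earns 36.
  Low-cost: excess capacity gives 116 − 19 = 97; normal capacity gives 36 − 21 = 15. No deviation. ✓
  High-cost: normal capacity gives 36 − 19 = 17; excess capacity gives 116 − 35 = 81. Would deviate. ✗
Try low-cost → normal capacity, high-cost → excess capacity:
  If types separate, normal capacity earns payment 116 and excess capacity earns 36.
  Low-cost: normal capacity gives 116 − 21 = 95; excess capacity gives 36 − 19 = 17. No deviation. ✓
  High-cost: excess capacity gives 36 − 35 = 1; normal capacity gives 116 − 19 = 97. Would deviate. ✗
Neither assignment is incentive-compatible.

None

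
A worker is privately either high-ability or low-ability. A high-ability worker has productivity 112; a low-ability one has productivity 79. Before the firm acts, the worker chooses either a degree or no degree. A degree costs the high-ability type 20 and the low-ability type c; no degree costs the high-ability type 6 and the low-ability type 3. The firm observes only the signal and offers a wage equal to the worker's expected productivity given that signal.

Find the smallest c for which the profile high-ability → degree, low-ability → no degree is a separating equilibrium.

Under separation: degree → high-ability (pays 112); no degree → low-ability (pays 79).
High-ability: 112 − 20 = 92 ≥ 79 − 6 = 73. Holds regardless of c. ✓
Low-ability: 79 − 3 ≥ 112 − c, so c ≥ 112 − 76 = 36.

36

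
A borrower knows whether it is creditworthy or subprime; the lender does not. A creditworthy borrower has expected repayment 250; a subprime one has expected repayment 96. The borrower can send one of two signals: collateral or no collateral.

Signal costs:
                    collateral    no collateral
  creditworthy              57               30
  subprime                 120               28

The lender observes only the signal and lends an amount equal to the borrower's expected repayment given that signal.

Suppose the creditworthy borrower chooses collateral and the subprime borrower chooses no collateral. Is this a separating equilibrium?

Under separation the lender infers type exactly: collateral → creditworthy (pays 250), no collateral → subprime (pays 96).
Creditworthy: collateral gives 250 − 57 = 193; no collateral gives 96 − 30 = 66. No deviation. ✓
Subprime: no collateral gives 96 − 28 = 68; collateral gives 250 − 120 = 130. Would deviate. ✗

No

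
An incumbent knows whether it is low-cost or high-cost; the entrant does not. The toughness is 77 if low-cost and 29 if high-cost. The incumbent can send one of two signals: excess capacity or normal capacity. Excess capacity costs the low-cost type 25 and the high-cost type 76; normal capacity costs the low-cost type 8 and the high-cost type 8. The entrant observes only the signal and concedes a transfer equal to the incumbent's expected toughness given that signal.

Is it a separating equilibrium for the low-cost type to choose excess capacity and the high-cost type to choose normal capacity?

Yes

If types separate, excess capacity earns payment 77 and normal capacity earns 29.
Low-cost: excess capacity gives 77 − 25 = 52; normal capacity gives 29 − 8 = 21. No deviation. ✓
High-cost: normal capacity gives 29 − 8 = 21; excess capacity gives 77 − 76 = 1. No deviation. ✓
Both incentive constraints hold.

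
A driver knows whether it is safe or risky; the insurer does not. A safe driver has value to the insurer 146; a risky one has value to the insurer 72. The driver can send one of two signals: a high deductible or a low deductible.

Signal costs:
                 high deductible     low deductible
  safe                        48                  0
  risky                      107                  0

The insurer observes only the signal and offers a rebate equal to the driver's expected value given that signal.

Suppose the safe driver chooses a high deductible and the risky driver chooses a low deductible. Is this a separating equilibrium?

Under separation the insurer infers type exactly: high deductible → safe (pays 146), low deductible → risky (pays 72).
Safe: high deductible gives 146 − 48 = 98; low deductible gives 72 − 0 = 72. No deviation. ✓
Risky: low deductible gives 72 − 0 = 72; high deductible gives 146 − 107 = 39. No deviation. ✓
Neither type gains from mimicking the other.

Yes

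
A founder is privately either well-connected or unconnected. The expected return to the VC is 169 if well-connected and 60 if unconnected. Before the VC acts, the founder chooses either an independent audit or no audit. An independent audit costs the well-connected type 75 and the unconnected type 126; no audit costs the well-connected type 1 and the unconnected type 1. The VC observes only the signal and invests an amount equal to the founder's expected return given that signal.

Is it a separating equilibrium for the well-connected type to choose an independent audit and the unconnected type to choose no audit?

Yes

Under separation the VC infers type exactly: audit → well-connected (pays 169), no audit → unconnected (pays 60).
Well-connected: audit gives 169 − 75 = 94; no audit gives 60 − 1 = 59. No deviation. ✓
Unconnected: no audit gives 60 − 1 = 59; audit gives 169 − 126 = 43. No deviation. ✓
Neither type gains from mimicking the other.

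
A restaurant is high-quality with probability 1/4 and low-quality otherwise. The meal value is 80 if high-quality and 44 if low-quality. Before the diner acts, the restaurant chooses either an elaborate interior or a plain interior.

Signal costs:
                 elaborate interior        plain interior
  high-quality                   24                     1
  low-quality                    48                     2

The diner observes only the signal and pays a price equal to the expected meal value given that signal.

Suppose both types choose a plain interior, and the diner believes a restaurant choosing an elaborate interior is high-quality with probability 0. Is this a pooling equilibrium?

Yes

On the equilibrium path (plain interior) the diner holds the prior 1/4 and pays 1/4·80 + 3/4·44 = 53. Off-path (elaborate interior) belief 0 gives 0·80 + 1·44 = 44.
High-quality: plain interior gives 53 − 1 = 52; elaborate interior gives 44 − 24 = 20. Stays. ✓
Low-quality: plain interior gives 53 − 2 = 51; elaborate interior gives 44 − 48 = -4. Stays. ✓
Beliefs are Bayes-consistent on-path and both types best-respond.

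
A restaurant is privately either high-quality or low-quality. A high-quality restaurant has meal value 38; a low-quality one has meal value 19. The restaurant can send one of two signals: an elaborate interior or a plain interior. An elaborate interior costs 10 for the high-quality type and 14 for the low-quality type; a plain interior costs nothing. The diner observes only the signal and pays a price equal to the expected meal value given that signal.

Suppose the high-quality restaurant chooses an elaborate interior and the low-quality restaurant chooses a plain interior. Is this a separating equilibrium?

No

If types separate, elaborate interior earns payment 38 and plain interior earns 19.
High-quality: elaborate interior gives 38 − 10 = 28; plain interior gives 19 − 0 = 19. No deviation. ✓
Low-quality: plain interior gives 19 − 0 = 19; elaborate interior gives 38 − 14 = 24. Would deviate. ✗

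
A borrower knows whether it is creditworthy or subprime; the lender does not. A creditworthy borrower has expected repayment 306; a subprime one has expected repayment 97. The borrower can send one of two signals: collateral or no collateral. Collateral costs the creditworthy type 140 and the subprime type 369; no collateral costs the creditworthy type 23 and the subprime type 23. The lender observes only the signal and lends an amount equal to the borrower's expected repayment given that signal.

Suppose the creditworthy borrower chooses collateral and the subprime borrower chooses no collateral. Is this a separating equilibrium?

Under separation the lender infers type exactly: collateral → creditworthy (pays 306), no collateral → subprime (pays 97).
Creditworthy: collateral gives 306 − 140 = 166; no collateral gives 97 − 23 = 74. No deviation. ✓
Subprime: no collateral gives 97 − 23 = 74; collateral gives 306 − 369 = -63. No deviation. ✓
Both incentive constraints hold.

Yes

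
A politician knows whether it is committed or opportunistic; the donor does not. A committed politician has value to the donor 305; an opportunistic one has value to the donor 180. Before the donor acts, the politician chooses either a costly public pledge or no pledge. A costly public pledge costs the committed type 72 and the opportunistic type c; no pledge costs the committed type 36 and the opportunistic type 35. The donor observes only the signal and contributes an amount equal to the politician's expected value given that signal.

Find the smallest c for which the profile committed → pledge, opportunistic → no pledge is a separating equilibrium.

Under separation: pledge → committed (pays 305); no pledge → opportunistic (pays 180).
Committed: 305 − 72 = 233 ≥ 180 − 36 = 144. Holds regardless of c. ✓
Opportunistic: 180 − 35 ≥ 305 − c, so c ≥ 305 − 145 = 160.

160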